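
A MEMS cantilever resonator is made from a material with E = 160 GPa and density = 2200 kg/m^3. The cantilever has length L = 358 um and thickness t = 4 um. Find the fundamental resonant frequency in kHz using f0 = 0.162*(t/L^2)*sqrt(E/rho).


Step 1: Convert units to SI.
t_SI = 4e-6 m, L_SI = 358e-6 m
Step 2: Calculate sqrt(E/rho).
sqrt(160e9 / 2200) = 8528.03 m/s
Step 3: Compute f0.
f0 = 0.162 * 4e-6 / (358e-6)^2 * 8528.03 = 43117.9 Hz = 43.12 kHz


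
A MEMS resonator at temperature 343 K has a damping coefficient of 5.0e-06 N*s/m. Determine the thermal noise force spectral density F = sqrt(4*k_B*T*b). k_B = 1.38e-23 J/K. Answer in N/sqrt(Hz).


Step 1: Compute 4 * k_B * T * b
= 4 * 1.38e-23 * 343 * 5.0e-06
= 9.4668e-26 N^2/Hz
Step 2: F_noise = sqrt(9.4668e-26)
F_noise = 3.08e-13 N/sqrt(Hz)


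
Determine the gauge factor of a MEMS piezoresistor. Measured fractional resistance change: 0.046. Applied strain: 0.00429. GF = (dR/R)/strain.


Step 1: Identify values.
dR/R = 0.046, strain = 0.00429
Step 2: GF = (dR/R) / strain = 0.046 / 0.00429
GF = 10.7


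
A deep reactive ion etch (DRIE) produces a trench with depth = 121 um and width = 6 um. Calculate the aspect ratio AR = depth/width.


Step 1: AR = depth / width
Step 2: AR = 121 / 6
AR = 20.2


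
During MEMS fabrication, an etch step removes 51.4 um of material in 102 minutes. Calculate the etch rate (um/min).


Step 1: Etch rate = depth / time
Step 2: rate = 51.4 / 102
rate = 0.504 um/min


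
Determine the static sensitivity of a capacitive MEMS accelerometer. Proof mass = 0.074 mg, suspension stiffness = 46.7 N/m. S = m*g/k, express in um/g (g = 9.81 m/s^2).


Step 1: Convert mass: m = 0.074 mg = 7.40e-08 kg
Step 2: S = m * g / k = 7.40e-08 * 9.81 / 46.7
Step 3: S = 1.55e-08 m/g
Step 4: Convert to um/g: S = 0.016 um/g


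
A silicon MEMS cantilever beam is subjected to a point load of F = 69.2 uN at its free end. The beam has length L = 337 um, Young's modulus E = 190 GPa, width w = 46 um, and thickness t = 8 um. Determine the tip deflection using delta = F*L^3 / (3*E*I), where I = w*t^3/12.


Step 1: Calculate the second moment of area.
I = w * t^3 / 12 = 46 * 8^3 / 12 = 1962.6667 um^4
Step 2: Convert E to consistent units (1 GPa = 1000 uN/um^2).
E = 190 GPa = 190000 uN/um^2
Step 3: Calculate tip deflection.
delta = F * L^3 / (3 * E * I)
delta = 69.2 * 337^3 / (3 * 190000 * 1962.6667)
delta = 2.3674 um


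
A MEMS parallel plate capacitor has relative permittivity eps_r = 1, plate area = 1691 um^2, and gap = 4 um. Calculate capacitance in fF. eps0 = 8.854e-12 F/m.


Step 1: Convert area to m^2: A = 1691e-12 m^2
Step 2: Convert gap to m: d = 4e-6 m
Step 3: C = eps0 * eps_r * A / d
C = 8.854e-12 * 1 * 1691e-12 / 4e-6
Step 4: Convert to fF (multiply by 1e15).
C = 3.74 fF


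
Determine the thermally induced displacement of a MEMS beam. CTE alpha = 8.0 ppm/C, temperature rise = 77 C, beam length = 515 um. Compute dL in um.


Step 1: Convert CTE: alpha = 8.0 ppm/C = 8.0e-6 /C
Step 2: dL = 8.0e-6 * 77 * 515
dL = 0.3172 um


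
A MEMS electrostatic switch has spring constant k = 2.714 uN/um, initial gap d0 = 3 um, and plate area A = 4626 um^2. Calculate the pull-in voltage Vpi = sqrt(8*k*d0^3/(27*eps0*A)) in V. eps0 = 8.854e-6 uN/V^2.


Step 1: Compute numerator: 8 * k * d0^3 = 8 * 2.714 * 3^3 = 586.224
Step 2: Compute denominator: 27 * eps0 * A = 27 * 8.854e-6 * 4626 = 1.105882
Step 3: Vpi = sqrt(586.224 / 1.105882)
Vpi = 23.02 V


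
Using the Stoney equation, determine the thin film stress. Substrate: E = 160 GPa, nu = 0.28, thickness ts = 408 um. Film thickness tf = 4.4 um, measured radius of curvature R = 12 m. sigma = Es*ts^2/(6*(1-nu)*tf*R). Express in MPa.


Step 1: Compute numerator: Es * ts^2 = 160 * 408^2 = 26634240 (GPa*um^2)
Step 2: Compute denominator (R in um): 6*(1-nu)*tf*R = 6*0.72*4.4*12e6 = 228096000.0 (um^2)
Step 3: sigma (GPa) = 26634240 / 228096000.0 = 1.16768e-01 GPa
Step 4: Convert to MPa (x1000): sigma = 116.8 MPa


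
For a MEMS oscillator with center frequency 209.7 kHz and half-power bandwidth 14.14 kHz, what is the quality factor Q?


Step 1: Q = f0 / bandwidth
Step 2: Q = 209.7 / 14.14
Q = 14.8


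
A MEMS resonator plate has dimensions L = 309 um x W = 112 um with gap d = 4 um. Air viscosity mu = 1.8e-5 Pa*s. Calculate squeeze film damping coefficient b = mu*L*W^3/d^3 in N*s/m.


Step 1: Convert to SI.
L = 309e-6 m, W = 112e-6 m, d = 4e-6 m
Step 2: W^3 = (112e-6)^3 = 1.40e-12 m^3
Step 3: d^3 = (4e-6)^3 = 6.40e-17 m^3
Step 4: b = 1.8e-5 * 309e-6 * 1.40e-12 / 6.40e-17
b = 1.22e-04 N*s/m


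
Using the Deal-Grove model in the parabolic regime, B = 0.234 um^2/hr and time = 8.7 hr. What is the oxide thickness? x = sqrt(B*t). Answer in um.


Step 1: Compute B*t = 0.234 * 8.7 = 2.0358
Step 2: x = sqrt(2.0358)
x = 1.427 um


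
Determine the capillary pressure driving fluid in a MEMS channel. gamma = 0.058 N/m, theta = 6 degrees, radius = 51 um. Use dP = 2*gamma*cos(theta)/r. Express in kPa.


Step 1: cos(6 deg) = 0.9945
Step 2: Convert r to m: r = 51e-6 m
Step 3: dP = 2 * 0.058 * 0.9945 / 51e-6 = 2262.0 Pa
Step 4: Convert Pa to kPa (divide by 1000).
dP = 2.26 kPa


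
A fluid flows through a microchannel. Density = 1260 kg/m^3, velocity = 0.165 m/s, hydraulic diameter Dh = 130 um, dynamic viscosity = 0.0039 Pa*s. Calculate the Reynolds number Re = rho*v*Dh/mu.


Step 1: Convert Dh to meters: Dh = 130e-6 m
Step 2: Re = rho * v * Dh / mu
Re = 1260 * 0.165 * 130e-6 / 0.0039
Re = 6.93


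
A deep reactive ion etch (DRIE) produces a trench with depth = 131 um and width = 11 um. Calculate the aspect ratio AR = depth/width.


Step 1: AR = depth / width
Step 2: AR = 131 / 11
AR = 11.9


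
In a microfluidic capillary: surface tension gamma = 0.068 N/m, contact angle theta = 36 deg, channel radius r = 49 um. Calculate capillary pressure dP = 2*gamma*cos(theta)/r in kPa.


Step 1: cos(36 deg) = 0.809
Step 2: Convert r to m: r = 49e-6 m
Step 3: dP = 2 * 0.068 * 0.809 / 49e-6 = 2245.4 Pa
Step 4: Convert Pa to kPa (divide by 1000).
dP = 2.25 kPa


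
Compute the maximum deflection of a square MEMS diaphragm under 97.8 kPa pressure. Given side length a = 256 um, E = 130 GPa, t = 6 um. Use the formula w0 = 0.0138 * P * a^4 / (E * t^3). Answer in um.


Step 1: Convert pressure to compatible units (E is in GPa, so P in GPa).
P = 97.8 kPa = 97.8e-6 GPa
Step 2: Compute numerator: 0.0138 * P * a^4.
a^4 = 256^4 = 4294967296
numerator = 0.0138 * 97.8e-6 * 4294967296 = 5.79666e+03
Step 3: Compute denominator: E * t^3 = 130 * 6^3 = 28080
Step 4: w0 = numerator / denominator = 5.79666e+03 / 28080 = 0.2064 um


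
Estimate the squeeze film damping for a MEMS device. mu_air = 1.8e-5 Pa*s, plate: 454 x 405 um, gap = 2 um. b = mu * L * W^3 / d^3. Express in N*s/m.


Step 1: Convert to SI.
L = 454e-6 m, W = 405e-6 m, d = 2e-6 m
Step 2: W^3 = (405e-6)^3 = 6.64e-11 m^3
Step 3: d^3 = (2e-6)^3 = 8.00e-18 m^3
Step 4: b = 1.8e-5 * 454e-6 * 6.64e-11 / 8.00e-18
b = 6.79e-02 N*s/m


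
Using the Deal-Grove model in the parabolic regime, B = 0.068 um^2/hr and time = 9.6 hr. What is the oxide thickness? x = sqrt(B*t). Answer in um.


Step 1: Compute B*t = 0.068 * 9.6 = 0.6528
Step 2: x = sqrt(0.6528)
x = 0.808 um


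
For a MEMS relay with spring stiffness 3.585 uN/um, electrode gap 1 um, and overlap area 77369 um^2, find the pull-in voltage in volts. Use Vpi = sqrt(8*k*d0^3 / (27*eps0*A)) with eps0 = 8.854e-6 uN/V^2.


Step 1: Compute numerator: 8 * k * d0^3 = 8 * 3.585 * 1^3 = 28.68
Step 2: Compute denominator: 27 * eps0 * A = 27 * 8.854e-6 * 77369 = 18.495678
Step 3: Vpi = sqrt(28.68 / 18.495678)
Vpi = 1.25 V


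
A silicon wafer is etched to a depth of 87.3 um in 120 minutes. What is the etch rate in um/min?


Step 1: Etch rate = depth / time
Step 2: rate = 87.3 / 120
rate = 0.727 um/min


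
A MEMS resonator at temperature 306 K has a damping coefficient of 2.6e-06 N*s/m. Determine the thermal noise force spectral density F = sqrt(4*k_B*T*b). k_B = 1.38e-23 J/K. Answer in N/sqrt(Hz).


Step 1: Compute 4 * k_B * T * b
= 4 * 1.38e-23 * 306 * 2.6e-06
= 4.3917e-26 N^2/Hz
Step 2: F_noise = sqrt(4.3917e-26)
F_noise = 2.10e-13 N/sqrt(Hz)


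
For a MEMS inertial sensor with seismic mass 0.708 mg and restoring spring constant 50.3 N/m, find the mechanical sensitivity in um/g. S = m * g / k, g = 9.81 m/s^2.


Step 1: Convert mass: m = 0.708 mg = 7.08e-07 kg
Step 2: S = m * g / k = 7.08e-07 * 9.81 / 50.3
Step 3: S = 1.38e-07 m/g
Step 4: Convert to um/g: S = 0.138 um/g


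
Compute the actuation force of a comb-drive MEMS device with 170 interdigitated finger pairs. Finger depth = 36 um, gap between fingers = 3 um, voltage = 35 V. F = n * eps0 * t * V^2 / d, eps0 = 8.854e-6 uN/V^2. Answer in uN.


Step 1: Parameters: n=170, eps0=8.854e-6 uN/V^2, t=36 um, V=35 V, d=3 um
Step 2: V^2 = 1225
Step 3: F = 170 * 8.854e-6 * 36 * 1225 / 3
F = 22.126 uN


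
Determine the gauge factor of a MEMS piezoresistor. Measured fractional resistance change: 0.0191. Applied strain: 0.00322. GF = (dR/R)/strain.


Step 1: Identify values.
dR/R = 0.0191, strain = 0.00322
Step 2: GF = (dR/R) / strain = 0.0191 / 0.00322
GF = 5.9


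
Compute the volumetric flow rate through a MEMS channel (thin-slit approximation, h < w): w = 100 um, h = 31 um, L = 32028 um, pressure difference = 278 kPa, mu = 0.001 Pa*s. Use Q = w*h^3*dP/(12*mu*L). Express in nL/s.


Step 1: Convert all dimensions to SI (meters).
w = 100e-6 m, h = 31e-6 m, L = 32028e-6 m, dP = 278e3 Pa
Step 2: Q = w * h^3 * dP / (12 * mu * L)
Q = 100e-6 * (31e-6)^3 * 278e3 / (12 * 0.001 * 32028e-6) = 2.15485877e-09 m^3/s
Step 3: Convert Q from m^3/s to nL/s (1 m^3 = 1e12 nL, so multiply by 1e12).
Q = 2154.859 nL/s


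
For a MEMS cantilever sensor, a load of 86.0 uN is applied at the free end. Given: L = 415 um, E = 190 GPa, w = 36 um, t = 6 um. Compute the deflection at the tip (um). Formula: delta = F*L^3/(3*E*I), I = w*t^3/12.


Step 1: Calculate the second moment of area.
I = w * t^3 / 12 = 36 * 6^3 / 12 = 648.0 um^4
Step 2: Convert E to consistent units (1 GPa = 1000 uN/um^2).
E = 190 GPa = 190000 uN/um^2
Step 3: Calculate tip deflection.
delta = F * L^3 / (3 * E * I)
delta = 86.0 * 415^3 / (3 * 190000 * 648.0)
delta = 16.6415 um


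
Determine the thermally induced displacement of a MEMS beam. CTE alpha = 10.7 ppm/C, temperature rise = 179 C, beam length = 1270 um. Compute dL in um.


Step 1: Convert CTE: alpha = 10.7 ppm/C = 10.7e-6 /C
Step 2: dL = 10.7e-6 * 179 * 1270
dL = 2.4324 um


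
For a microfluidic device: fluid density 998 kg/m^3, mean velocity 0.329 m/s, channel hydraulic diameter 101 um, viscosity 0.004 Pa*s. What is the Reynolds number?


Step 1: Convert Dh to meters: Dh = 101e-6 m
Step 2: Re = rho * v * Dh / mu
Re = 998 * 0.329 * 101e-6 / 0.004
Re = 8.291


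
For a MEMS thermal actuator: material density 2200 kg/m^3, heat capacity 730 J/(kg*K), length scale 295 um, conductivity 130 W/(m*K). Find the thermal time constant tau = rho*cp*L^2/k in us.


Step 1: Convert L to m: L = 295e-6 m
Step 2: L^2 = (295e-6)^2 = 8.7025e-08 m^2
Step 3: tau = 2200 * 730 * 8.7025e-08 / 130 = 1.07509346e-03 s
Step 4: Convert to microseconds (multiply by 1e6).
tau = 1075.093 us


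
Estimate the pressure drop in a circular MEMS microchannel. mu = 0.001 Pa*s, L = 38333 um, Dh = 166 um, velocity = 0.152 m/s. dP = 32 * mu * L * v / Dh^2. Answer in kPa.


Step 1: Convert to SI: L = 38333e-6 m, Dh = 166e-6 m
Step 2: dP = 32 * 0.001 * 38333e-6 * 0.152 / (166e-6)^2
Step 3: dP = 6766.28 Pa
Step 4: Convert to kPa: dP = 6.77 kPa


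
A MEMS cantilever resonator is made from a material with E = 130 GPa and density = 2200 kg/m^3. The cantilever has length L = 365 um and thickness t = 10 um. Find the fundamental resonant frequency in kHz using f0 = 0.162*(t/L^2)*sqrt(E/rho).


Step 1: Convert units to SI.
t_SI = 10e-6 m, L_SI = 365e-6 m
Step 2: Calculate sqrt(E/rho).
sqrt(130e9 / 2200) = 7687.06 m/s
Step 3: Compute f0.
f0 = 0.162 * 10e-6 / (365e-6)^2 * 7687.06 = 93473.7 Hz = 93.47 kHz


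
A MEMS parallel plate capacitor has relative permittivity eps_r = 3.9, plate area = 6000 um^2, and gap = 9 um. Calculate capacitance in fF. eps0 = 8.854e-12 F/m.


Step 1: Convert area to m^2: A = 6000e-12 m^2
Step 2: Convert gap to m: d = 9e-6 m
Step 3: C = eps0 * eps_r * A / d
C = 8.854e-12 * 3.9 * 6000e-12 / 9e-6
Step 4: Convert to fF (multiply by 1e15).
C = 23.02 fF


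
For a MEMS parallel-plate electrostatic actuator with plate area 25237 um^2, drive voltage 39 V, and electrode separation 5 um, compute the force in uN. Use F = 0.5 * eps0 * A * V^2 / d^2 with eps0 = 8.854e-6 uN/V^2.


Step 1: Identify parameters.
eps0 = 8.854e-6 uN/V^2, A = 25237 um^2, V = 39 V, d = 5 um
Step 2: Compute V^2 = 39^2 = 1521
Step 3: Compute d^2 = 5^2 = 25
Step 4: F = 0.5 * 8.854e-6 * 25237 * 1521 / 25
F = 6.797 uN


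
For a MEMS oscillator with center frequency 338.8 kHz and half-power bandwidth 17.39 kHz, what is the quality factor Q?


Step 1: Q = f0 / bandwidth
Step 2: Q = 338.8 / 17.39
Q = 19.5


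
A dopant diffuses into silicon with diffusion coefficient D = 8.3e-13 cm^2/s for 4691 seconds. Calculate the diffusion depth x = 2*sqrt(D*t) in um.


Step 1: Compute D*t = 8.3e-13 * 4691 = 3.89353e-09 cm^2
Step 2: sqrt(D*t) = 6.23982e-05 cm
Step 3: x = 2 * 6.23982e-05 cm = 1.247964e-04 cm
Step 4: Convert to um (1 cm = 1e4 um): x = 1.248 um


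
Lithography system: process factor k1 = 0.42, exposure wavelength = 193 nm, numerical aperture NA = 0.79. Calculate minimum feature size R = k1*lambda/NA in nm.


Step 1: Identify values: k1 = 0.42, lambda = 193 nm, NA = 0.79
Step 2: R = k1 * lambda / NA
R = 0.42 * 193 / 0.79
R = 102.6 nm


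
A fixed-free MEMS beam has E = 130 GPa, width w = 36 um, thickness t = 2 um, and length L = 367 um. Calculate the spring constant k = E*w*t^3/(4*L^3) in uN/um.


Step 1: Convert E to consistent units (1 GPa = 1000 uN/um^2).
E = 130 GPa = 130000 uN/um^2
Step 2: Compute t^3 = 2^3 = 8
Step 3: Compute L^3 = 367^3 = 49430863
Step 4: k = 130000 * 36 * 8 / (4 * 49430863)
k = 0.1894 uN/um


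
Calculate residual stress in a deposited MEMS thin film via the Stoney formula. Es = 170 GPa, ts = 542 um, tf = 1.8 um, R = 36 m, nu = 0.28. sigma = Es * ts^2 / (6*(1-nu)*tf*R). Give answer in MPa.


Step 1: Compute numerator: Es * ts^2 = 170 * 542^2 = 49939880 (GPa*um^2)
Step 2: Compute denominator (R in um): 6*(1-nu)*tf*R = 6*0.72*1.8*36e6 = 279936000.0 (um^2)
Step 3: sigma (GPa) = 49939880 / 279936000.0 = 1.78397e-01 GPa
Step 4: Convert to MPa (x1000): sigma = 178.4 MPa


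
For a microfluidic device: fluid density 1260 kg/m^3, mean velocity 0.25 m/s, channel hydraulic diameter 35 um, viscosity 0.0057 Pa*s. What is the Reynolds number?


Step 1: Convert Dh to meters: Dh = 35e-6 m
Step 2: Re = rho * v * Dh / mu
Re = 1260 * 0.25 * 35e-6 / 0.0057
Re = 1.934


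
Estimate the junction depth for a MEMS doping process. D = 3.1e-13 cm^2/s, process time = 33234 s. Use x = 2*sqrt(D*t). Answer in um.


Step 1: Compute D*t = 3.1e-13 * 33234 = 1.030254e-08 cm^2
Step 2: sqrt(D*t) = 1.015e-04 cm
Step 3: x = 2 * 1.015e-04 cm = 2.03e-04 cm
Step 4: Convert to um (1 cm = 1e4 um): x = 2.03 um


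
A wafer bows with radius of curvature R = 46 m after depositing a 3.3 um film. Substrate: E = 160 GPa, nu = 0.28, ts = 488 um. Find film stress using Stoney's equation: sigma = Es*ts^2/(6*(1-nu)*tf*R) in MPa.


Step 1: Compute numerator: Es * ts^2 = 160 * 488^2 = 38103040 (GPa*um^2)
Step 2: Compute denominator (R in um): 6*(1-nu)*tf*R = 6*0.72*3.3*46e6 = 655776000.0 (um^2)
Step 3: sigma (GPa) = 38103040 / 655776000.0 = 5.8104e-02 GPa
Step 4: Convert to MPa (x1000): sigma = 58.1 MPa


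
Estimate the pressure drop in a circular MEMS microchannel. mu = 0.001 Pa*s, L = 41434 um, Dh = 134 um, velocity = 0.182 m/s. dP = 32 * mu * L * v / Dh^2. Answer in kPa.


Step 1: Convert to SI: L = 41434e-6 m, Dh = 134e-6 m
Step 2: dP = 32 * 0.001 * 41434e-6 * 0.182 / (134e-6)^2
Step 3: dP = 13439.05 Pa
Step 4: Convert to kPa: dP = 13.44 kPa


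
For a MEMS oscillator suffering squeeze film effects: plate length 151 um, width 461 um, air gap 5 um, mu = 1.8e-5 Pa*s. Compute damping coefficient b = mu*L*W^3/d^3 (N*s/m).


Step 1: Convert to SI.
L = 151e-6 m, W = 461e-6 m, d = 5e-6 m
Step 2: W^3 = (461e-6)^3 = 9.80e-11 m^3
Step 3: d^3 = (5e-6)^3 = 1.25e-16 m^3
Step 4: b = 1.8e-5 * 151e-6 * 9.80e-11 / 1.25e-16
b = 2.13e-03 N*s/m


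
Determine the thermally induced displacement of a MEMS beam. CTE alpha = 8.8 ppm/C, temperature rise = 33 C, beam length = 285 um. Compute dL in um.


Step 1: Convert CTE: alpha = 8.8 ppm/C = 8.8e-6 /C
Step 2: dL = 8.8e-6 * 33 * 285
dL = 0.0828 um


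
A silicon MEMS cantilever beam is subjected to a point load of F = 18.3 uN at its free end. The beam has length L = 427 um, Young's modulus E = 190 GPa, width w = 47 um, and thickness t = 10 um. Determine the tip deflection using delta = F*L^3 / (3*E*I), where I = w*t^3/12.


Step 1: Calculate the second moment of area.
I = w * t^3 / 12 = 47 * 10^3 / 12 = 3916.6667 um^4
Step 2: Convert E to consistent units (1 GPa = 1000 uN/um^2).
E = 190 GPa = 190000 uN/um^2
Step 3: Calculate tip deflection.
delta = F * L^3 / (3 * E * I)
delta = 18.3 * 427^3 / (3 * 190000 * 3916.6667)
delta = 0.6382 um


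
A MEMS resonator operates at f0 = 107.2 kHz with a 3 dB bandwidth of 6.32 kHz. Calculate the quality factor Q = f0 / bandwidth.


Step 1: Q = f0 / bandwidth
Step 2: Q = 107.2 / 6.32
Q = 17.0


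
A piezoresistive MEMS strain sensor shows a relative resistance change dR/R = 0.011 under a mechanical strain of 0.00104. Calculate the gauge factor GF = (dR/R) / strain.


Step 1: Identify values.
dR/R = 0.011, strain = 0.00104
Step 2: GF = (dR/R) / strain = 0.011 / 0.00104
GF = 10.6


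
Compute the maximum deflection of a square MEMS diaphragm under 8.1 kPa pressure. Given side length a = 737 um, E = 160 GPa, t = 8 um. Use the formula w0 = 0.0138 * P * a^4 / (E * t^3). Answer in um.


Step 1: Convert pressure to compatible units (E is in GPa, so P in GPa).
P = 8.1 kPa = 8.1e-6 GPa
Step 2: Compute numerator: 0.0138 * P * a^4.
a^4 = 737^4 = 295032562561
numerator = 0.0138 * 8.1e-6 * 295032562561 = 3.29787e+04
Step 3: Compute denominator: E * t^3 = 160 * 8^3 = 81920
Step 4: w0 = numerator / denominator = 3.29787e+04 / 81920 = 0.4026 um


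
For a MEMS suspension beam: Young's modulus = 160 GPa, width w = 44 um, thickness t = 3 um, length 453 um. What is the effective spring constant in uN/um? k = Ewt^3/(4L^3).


Step 1: Convert E to consistent units (1 GPa = 1000 uN/um^2).
E = 160 GPa = 160000 uN/um^2
Step 2: Compute t^3 = 3^3 = 27
Step 3: Compute L^3 = 453^3 = 92959677
Step 4: k = 160000 * 44 * 27 / (4 * 92959677)
k = 0.5112 uN/um


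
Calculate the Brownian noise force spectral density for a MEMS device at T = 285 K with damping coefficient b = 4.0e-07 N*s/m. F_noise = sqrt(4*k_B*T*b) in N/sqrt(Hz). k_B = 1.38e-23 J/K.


Step 1: Compute 4 * k_B * T * b
= 4 * 1.38e-23 * 285 * 4.0e-07
= 6.2928e-27 N^2/Hz
Step 2: F_noise = sqrt(6.2928e-27)
F_noise = 7.93e-14 N/sqrt(Hz)


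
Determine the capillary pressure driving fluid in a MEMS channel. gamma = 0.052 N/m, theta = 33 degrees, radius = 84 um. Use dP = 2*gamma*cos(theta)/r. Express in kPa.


Step 1: cos(33 deg) = 0.8387
Step 2: Convert r to m: r = 84e-6 m
Step 3: dP = 2 * 0.052 * 0.8387 / 84e-6 = 1038.4 Pa
Step 4: Convert Pa to kPa (divide by 1000).
dP = 1.04 kPa


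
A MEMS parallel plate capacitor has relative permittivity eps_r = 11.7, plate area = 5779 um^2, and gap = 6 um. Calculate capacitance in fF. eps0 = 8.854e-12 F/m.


Step 1: Convert area to m^2: A = 5779e-12 m^2
Step 2: Convert gap to m: d = 6e-6 m
Step 3: C = eps0 * eps_r * A / d
C = 8.854e-12 * 11.7 * 5779e-12 / 6e-6
Step 4: Convert to fF (multiply by 1e15).
C = 99.78 fF


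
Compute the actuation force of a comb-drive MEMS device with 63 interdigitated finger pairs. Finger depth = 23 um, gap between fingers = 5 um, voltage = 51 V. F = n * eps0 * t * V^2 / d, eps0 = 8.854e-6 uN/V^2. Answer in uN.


Step 1: Parameters: n=63, eps0=8.854e-6 uN/V^2, t=23 um, V=51 V, d=5 um
Step 2: V^2 = 2601
Step 3: F = 63 * 8.854e-6 * 23 * 2601 / 5
F = 6.674 uN


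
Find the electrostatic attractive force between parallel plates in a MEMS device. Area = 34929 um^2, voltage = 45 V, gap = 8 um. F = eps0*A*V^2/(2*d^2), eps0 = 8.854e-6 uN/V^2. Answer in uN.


Step 1: Identify parameters.
eps0 = 8.854e-6 uN/V^2, A = 34929 um^2, V = 45 V, d = 8 um
Step 2: Compute V^2 = 45^2 = 2025
Step 3: Compute d^2 = 8^2 = 64
Step 4: F = 0.5 * 8.854e-6 * 34929 * 2025 / 64
F = 4.893 uN


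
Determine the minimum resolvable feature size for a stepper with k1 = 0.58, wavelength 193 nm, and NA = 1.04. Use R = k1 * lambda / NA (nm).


Step 1: Identify values: k1 = 0.58, lambda = 193 nm, NA = 1.04
Step 2: R = k1 * lambda / NA
R = 0.58 * 193 / 1.04
R = 107.6 nm


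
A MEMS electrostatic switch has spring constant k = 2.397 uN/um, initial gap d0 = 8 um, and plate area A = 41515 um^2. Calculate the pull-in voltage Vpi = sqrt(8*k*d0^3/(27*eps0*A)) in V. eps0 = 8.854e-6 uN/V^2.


Step 1: Compute numerator: 8 * k * d0^3 = 8 * 2.397 * 8^3 = 9818.112
Step 2: Compute denominator: 27 * eps0 * A = 27 * 8.854e-6 * 41515 = 9.924493
Step 3: Vpi = sqrt(9818.112 / 9.924493)
Vpi = 31.45 V


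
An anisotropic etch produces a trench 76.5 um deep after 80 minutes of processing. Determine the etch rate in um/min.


Step 1: Etch rate = depth / time
Step 2: rate = 76.5 / 80
rate = 0.956 um/min


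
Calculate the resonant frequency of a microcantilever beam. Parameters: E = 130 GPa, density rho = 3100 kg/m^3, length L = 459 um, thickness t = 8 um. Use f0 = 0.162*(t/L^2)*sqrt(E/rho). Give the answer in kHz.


Step 1: Convert units to SI.
t_SI = 8e-6 m, L_SI = 459e-6 m
Step 2: Calculate sqrt(E/rho).
sqrt(130e9 / 3100) = 6475.76 m/s
Step 3: Compute f0.
f0 = 0.162 * 8e-6 / (459e-6)^2 * 6475.76 = 39835.5 Hz = 39.84 kHz


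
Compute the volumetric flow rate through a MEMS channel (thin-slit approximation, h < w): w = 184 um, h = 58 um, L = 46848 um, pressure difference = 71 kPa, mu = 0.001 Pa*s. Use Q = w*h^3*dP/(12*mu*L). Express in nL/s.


Step 1: Convert all dimensions to SI (meters).
w = 184e-6 m, h = 58e-6 m, L = 46848e-6 m, dP = 71e3 Pa
Step 2: Q = w * h^3 * dP / (12 * mu * L)
Q = 184e-6 * (58e-6)^3 * 71e3 / (12 * 0.001 * 46848e-6) = 4.53406614e-09 m^3/s
Step 3: Convert Q from m^3/s to nL/s (1 m^3 = 1e12 nL, so multiply by 1e12).
Q = 4534.066 nL/s


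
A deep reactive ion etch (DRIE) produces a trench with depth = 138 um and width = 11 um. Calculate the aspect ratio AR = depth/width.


Step 1: AR = depth / width
Step 2: AR = 138 / 11
AR = 12.5


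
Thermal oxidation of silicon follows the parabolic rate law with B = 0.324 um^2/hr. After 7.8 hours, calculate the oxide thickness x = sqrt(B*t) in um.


Step 1: Compute B*t = 0.324 * 7.8 = 2.5272
Step 2: x = sqrt(2.5272)
x = 1.59 um


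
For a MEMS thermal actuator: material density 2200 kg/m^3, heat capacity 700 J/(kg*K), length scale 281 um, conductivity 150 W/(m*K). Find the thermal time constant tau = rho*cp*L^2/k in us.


Step 1: Convert L to m: L = 281e-6 m
Step 2: L^2 = (281e-6)^2 = 7.8961e-08 m^2
Step 3: tau = 2200 * 700 * 7.8961e-08 / 150 = 8.1066627e-04 s
Step 4: Convert to microseconds (multiply by 1e6).
tau = 810.666 us


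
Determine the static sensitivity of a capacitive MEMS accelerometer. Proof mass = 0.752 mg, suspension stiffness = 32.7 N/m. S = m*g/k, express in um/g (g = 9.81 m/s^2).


Step 1: Convert mass: m = 0.752 mg = 7.52e-07 kg
Step 2: S = m * g / k = 7.52e-07 * 9.81 / 32.7
Step 3: S = 2.26e-07 m/g
Step 4: Convert to um/g: S = 0.226 um/g


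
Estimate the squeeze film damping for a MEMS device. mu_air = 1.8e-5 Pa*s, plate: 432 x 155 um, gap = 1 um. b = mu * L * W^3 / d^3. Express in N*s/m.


Step 1: Convert to SI.
L = 432e-6 m, W = 155e-6 m, d = 1e-6 m
Step 2: W^3 = (155e-6)^3 = 3.72e-12 m^3
Step 3: d^3 = (1e-6)^3 = 1.00e-18 m^3
Step 4: b = 1.8e-5 * 432e-6 * 3.72e-12 / 1.00e-18
b = 2.90e-02 N*s/m


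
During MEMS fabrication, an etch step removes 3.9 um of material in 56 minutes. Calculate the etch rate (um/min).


Step 1: Etch rate = depth / time
Step 2: rate = 3.9 / 56
rate = 0.07 um/min


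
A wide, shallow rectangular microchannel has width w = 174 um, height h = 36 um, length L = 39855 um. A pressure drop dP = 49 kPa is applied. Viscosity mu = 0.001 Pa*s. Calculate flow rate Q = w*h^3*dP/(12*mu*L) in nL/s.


Step 1: Convert all dimensions to SI (meters).
w = 174e-6 m, h = 36e-6 m, L = 39855e-6 m, dP = 49e3 Pa
Step 2: Q = w * h^3 * dP / (12 * mu * L)
Q = 174e-6 * (36e-6)^3 * 49e3 / (12 * 0.001 * 39855e-6) = 8.3174227e-10 m^3/s
Step 3: Convert Q from m^3/s to nL/s (1 m^3 = 1e12 nL, so multiply by 1e12).
Q = 831.742 nL/s


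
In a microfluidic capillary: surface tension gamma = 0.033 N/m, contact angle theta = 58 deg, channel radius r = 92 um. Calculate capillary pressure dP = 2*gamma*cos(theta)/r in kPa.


Step 1: cos(58 deg) = 0.5299
Step 2: Convert r to m: r = 92e-6 m
Step 3: dP = 2 * 0.033 * 0.5299 / 92e-6 = 380.1 Pa
Step 4: Convert Pa to kPa (divide by 1000).
dP = 0.38 kPa


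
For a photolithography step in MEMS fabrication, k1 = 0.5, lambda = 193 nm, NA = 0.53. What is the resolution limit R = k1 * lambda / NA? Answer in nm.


Step 1: Identify values: k1 = 0.5, lambda = 193 nm, NA = 0.53
Step 2: R = k1 * lambda / NA
R = 0.5 * 193 / 0.53
R = 182.1 nm


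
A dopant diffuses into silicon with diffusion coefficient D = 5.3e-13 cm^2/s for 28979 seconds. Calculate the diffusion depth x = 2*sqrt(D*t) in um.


Step 1: Compute D*t = 5.3e-13 * 28979 = 1.535887e-08 cm^2
Step 2: sqrt(D*t) = 1.23931e-04 cm
Step 3: x = 2 * 1.23931e-04 cm = 2.47862e-04 cm
Step 4: Convert to um (1 cm = 1e4 um): x = 2.479 um


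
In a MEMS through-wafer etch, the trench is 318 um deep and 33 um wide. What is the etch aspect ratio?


Step 1: AR = depth / width
Step 2: AR = 318 / 33
AR = 9.6


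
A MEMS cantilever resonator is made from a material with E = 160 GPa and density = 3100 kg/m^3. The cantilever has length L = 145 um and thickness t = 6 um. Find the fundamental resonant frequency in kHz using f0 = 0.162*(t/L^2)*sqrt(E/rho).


Step 1: Convert units to SI.
t_SI = 6e-6 m, L_SI = 145e-6 m
Step 2: Calculate sqrt(E/rho).
sqrt(160e9 / 3100) = 7184.21 m/s
Step 3: Compute f0.
f0 = 0.162 * 6e-6 / (145e-6)^2 * 7184.21 = 332130.9 Hz = 332.13 kHz


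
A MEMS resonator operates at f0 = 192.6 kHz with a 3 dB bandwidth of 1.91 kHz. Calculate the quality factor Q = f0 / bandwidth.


Step 1: Q = f0 / bandwidth
Step 2: Q = 192.6 / 1.91
Q = 100.8


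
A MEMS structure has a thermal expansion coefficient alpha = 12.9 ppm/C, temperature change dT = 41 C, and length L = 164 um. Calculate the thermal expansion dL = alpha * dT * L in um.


Step 1: Convert CTE: alpha = 12.9 ppm/C = 12.9e-6 /C
Step 2: dL = 12.9e-6 * 41 * 164
dL = 0.0867 um


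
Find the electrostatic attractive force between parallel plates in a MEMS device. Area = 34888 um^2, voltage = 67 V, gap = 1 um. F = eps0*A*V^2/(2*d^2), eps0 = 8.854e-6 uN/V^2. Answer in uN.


Step 1: Identify parameters.
eps0 = 8.854e-6 uN/V^2, A = 34888 um^2, V = 67 V, d = 1 um
Step 2: Compute V^2 = 67^2 = 4489
Step 3: Compute d^2 = 1^2 = 1
Step 4: F = 0.5 * 8.854e-6 * 34888 * 4489 / 1
F = 693.322 uN


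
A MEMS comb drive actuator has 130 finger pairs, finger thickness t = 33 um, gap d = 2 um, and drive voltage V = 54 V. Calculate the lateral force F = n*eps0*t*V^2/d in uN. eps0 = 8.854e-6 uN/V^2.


Step 1: Parameters: n=130, eps0=8.854e-6 uN/V^2, t=33 um, V=54 V, d=2 um
Step 2: V^2 = 2916
Step 3: F = 130 * 8.854e-6 * 33 * 2916 / 2
F = 55.38 uN


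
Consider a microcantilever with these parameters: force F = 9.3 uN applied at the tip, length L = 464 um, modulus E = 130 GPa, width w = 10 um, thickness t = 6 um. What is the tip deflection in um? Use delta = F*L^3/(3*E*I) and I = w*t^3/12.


Step 1: Calculate the second moment of area.
I = w * t^3 / 12 = 10 * 6^3 / 12 = 180.0 um^4
Step 2: Convert E to consistent units (1 GPa = 1000 uN/um^2).
E = 130 GPa = 130000 uN/um^2
Step 3: Calculate tip deflection.
delta = F * L^3 / (3 * E * I)
delta = 9.3 * 464^3 / (3 * 130000 * 180.0)
delta = 13.2343 um


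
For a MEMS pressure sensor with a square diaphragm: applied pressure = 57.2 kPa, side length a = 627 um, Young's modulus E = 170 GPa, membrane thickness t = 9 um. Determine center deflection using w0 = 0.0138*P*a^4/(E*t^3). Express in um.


Step 1: Convert pressure to compatible units (E is in GPa, so P in GPa).
P = 57.2 kPa = 57.2e-6 GPa
Step 2: Compute numerator: 0.0138 * P * a^4.
a^4 = 627^4 = 154550410641
numerator = 0.0138 * 57.2e-6 * 154550410641 = 1.21996e+05
Step 3: Compute denominator: E * t^3 = 170 * 9^3 = 123930
Step 4: w0 = numerator / denominator = 1.21996e+05 / 123930 = 0.9844 um


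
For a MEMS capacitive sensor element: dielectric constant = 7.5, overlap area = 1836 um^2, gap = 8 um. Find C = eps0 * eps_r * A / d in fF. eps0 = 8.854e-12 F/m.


Step 1: Convert area to m^2: A = 1836e-12 m^2
Step 2: Convert gap to m: d = 8e-6 m
Step 3: C = eps0 * eps_r * A / d
C = 8.854e-12 * 7.5 * 1836e-12 / 8e-6
Step 4: Convert to fF (multiply by 1e15).
C = 15.24 fF


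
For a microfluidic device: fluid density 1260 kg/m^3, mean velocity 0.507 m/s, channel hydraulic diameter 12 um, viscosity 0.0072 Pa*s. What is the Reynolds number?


Step 1: Convert Dh to meters: Dh = 12e-6 m
Step 2: Re = rho * v * Dh / mu
Re = 1260 * 0.507 * 12e-6 / 0.0072
Re = 1.065


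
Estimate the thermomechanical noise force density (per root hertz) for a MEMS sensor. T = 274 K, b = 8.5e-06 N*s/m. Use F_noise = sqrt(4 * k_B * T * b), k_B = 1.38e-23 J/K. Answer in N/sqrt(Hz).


Step 1: Compute 4 * k_B * T * b
= 4 * 1.38e-23 * 274 * 8.5e-06
= 1.2856e-25 N^2/Hz
Step 2: F_noise = sqrt(1.2856e-25)
F_noise = 3.59e-13 N/sqrt(Hz)


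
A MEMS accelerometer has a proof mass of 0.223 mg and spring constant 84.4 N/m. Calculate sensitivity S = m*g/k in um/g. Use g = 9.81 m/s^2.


Step 1: Convert mass: m = 0.223 mg = 2.23e-07 kg
Step 2: S = m * g / k = 2.23e-07 * 9.81 / 84.4
Step 3: S = 2.59e-08 m/g
Step 4: Convert to um/g: S = 0.026 um/g


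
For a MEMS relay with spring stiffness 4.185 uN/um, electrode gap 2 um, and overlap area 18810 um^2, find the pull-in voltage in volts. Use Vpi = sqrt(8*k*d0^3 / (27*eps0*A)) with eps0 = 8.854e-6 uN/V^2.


Step 1: Compute numerator: 8 * k * d0^3 = 8 * 4.185 * 2^3 = 267.84
Step 2: Compute denominator: 27 * eps0 * A = 27 * 8.854e-6 * 18810 = 4.496681
Step 3: Vpi = sqrt(267.84 / 4.496681)
Vpi = 7.72 V


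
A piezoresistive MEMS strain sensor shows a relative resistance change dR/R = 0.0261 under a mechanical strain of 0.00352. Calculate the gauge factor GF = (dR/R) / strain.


Step 1: Identify values.
dR/R = 0.0261, strain = 0.00352
Step 2: GF = (dR/R) / strain = 0.0261 / 0.00352
GF = 7.4


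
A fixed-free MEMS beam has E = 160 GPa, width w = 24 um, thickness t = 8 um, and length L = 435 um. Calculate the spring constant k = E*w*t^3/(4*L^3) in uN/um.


Step 1: Convert E to consistent units (1 GPa = 1000 uN/um^2).
E = 160 GPa = 160000 uN/um^2
Step 2: Compute t^3 = 8^3 = 512
Step 3: Compute L^3 = 435^3 = 82312875
Step 4: k = 160000 * 24 * 512 / (4 * 82312875)
k = 5.9714 uN/um


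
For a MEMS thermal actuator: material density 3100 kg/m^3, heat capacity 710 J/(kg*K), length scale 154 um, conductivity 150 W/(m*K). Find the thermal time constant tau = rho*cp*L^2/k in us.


Step 1: Convert L to m: L = 154e-6 m
Step 2: L^2 = (154e-6)^2 = 2.3716e-08 m^2
Step 3: tau = 3100 * 710 * 2.3716e-08 / 150 = 3.4799277e-04 s
Step 4: Convert to microseconds (multiply by 1e6).
tau = 347.993 us


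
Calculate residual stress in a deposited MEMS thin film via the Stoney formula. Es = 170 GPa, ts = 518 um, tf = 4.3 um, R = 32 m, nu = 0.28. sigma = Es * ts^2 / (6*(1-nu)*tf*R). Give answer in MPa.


Step 1: Compute numerator: Es * ts^2 = 170 * 518^2 = 45615080 (GPa*um^2)
Step 2: Compute denominator (R in um): 6*(1-nu)*tf*R = 6*0.72*4.3*32e6 = 594432000.0 (um^2)
Step 3: sigma (GPa) = 45615080 / 594432000.0 = 7.6737e-02 GPa
Step 4: Convert to MPa (x1000): sigma = 76.7 MPa


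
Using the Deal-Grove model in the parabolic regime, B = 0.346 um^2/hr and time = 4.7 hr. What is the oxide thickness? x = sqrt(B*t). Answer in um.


Step 1: Compute B*t = 0.346 * 4.7 = 1.6262
Step 2: x = sqrt(1.6262)
x = 1.275 um


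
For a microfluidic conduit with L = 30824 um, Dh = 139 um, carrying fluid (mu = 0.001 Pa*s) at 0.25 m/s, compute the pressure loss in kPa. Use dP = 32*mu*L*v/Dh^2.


Step 1: Convert to SI: L = 30824e-6 m, Dh = 139e-6 m
Step 2: dP = 32 * 0.001 * 30824e-6 * 0.25 / (139e-6)^2
Step 3: dP = 12762.90 Pa
Step 4: Convert to kPa: dP = 12.76 kPa


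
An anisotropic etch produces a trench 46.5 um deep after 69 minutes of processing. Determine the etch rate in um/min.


Step 1: Etch rate = depth / time
Step 2: rate = 46.5 / 69
rate = 0.674 um/min


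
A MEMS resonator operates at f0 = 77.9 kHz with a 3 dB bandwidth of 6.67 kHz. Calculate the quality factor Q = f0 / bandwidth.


Step 1: Q = f0 / bandwidth
Step 2: Q = 77.9 / 6.67
Q = 11.7


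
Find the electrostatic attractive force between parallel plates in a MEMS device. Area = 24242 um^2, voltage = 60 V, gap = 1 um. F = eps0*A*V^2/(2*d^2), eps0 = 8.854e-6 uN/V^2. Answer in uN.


Step 1: Identify parameters.
eps0 = 8.854e-6 uN/V^2, A = 24242 um^2, V = 60 V, d = 1 um
Step 2: Compute V^2 = 60^2 = 3600
Step 3: Compute d^2 = 1^2 = 1
Step 4: F = 0.5 * 8.854e-6 * 24242 * 3600 / 1
F = 386.35 uN


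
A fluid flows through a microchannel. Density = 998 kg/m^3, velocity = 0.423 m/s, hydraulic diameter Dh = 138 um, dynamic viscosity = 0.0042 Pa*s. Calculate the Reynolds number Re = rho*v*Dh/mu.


Step 1: Convert Dh to meters: Dh = 138e-6 m
Step 2: Re = rho * v * Dh / mu
Re = 998 * 0.423 * 138e-6 / 0.0042
Re = 13.871


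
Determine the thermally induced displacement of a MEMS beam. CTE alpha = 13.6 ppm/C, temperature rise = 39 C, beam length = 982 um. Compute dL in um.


Step 1: Convert CTE: alpha = 13.6 ppm/C = 13.6e-6 /C
Step 2: dL = 13.6e-6 * 39 * 982
dL = 0.5209 um


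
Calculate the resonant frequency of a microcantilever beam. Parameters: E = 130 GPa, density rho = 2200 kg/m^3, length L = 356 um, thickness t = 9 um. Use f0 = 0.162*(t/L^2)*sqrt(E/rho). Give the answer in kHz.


Step 1: Convert units to SI.
t_SI = 9e-6 m, L_SI = 356e-6 m
Step 2: Calculate sqrt(E/rho).
sqrt(130e9 / 2200) = 7687.06 m/s
Step 3: Compute f0.
f0 = 0.162 * 9e-6 / (356e-6)^2 * 7687.06 = 88433.7 Hz = 88.43 kHz


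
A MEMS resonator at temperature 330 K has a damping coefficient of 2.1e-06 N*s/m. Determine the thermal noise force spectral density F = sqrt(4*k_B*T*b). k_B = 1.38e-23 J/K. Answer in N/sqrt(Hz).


Step 1: Compute 4 * k_B * T * b
= 4 * 1.38e-23 * 330 * 2.1e-06
= 3.8254e-26 N^2/Hz
Step 2: F_noise = sqrt(3.8254e-26)
F_noise = 1.96e-13 N/sqrt(Hz)


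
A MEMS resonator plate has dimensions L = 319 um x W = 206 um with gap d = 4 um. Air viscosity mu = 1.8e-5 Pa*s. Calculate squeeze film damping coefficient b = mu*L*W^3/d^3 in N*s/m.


Step 1: Convert to SI.
L = 319e-6 m, W = 206e-6 m, d = 4e-6 m
Step 2: W^3 = (206e-6)^3 = 8.74e-12 m^3
Step 3: d^3 = (4e-6)^3 = 6.40e-17 m^3
Step 4: b = 1.8e-5 * 319e-6 * 8.74e-12 / 6.40e-17
b = 7.84e-04 N*s/m


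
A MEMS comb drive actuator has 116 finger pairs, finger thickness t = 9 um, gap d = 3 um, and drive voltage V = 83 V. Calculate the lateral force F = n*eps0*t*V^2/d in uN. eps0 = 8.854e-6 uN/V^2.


Step 1: Parameters: n=116, eps0=8.854e-6 uN/V^2, t=9 um, V=83 V, d=3 um
Step 2: V^2 = 6889
Step 3: F = 116 * 8.854e-6 * 9 * 6889 / 3
F = 21.226 uN


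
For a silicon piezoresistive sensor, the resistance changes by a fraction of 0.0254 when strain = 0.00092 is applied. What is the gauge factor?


Step 1: Identify values.
dR/R = 0.0254, strain = 0.00092
Step 2: GF = (dR/R) / strain = 0.0254 / 0.00092
GF = 27.6


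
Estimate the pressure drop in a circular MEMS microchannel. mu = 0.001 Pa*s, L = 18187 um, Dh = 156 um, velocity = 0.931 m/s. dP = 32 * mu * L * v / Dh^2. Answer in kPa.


Step 1: Convert to SI: L = 18187e-6 m, Dh = 156e-6 m
Step 2: dP = 32 * 0.001 * 18187e-6 * 0.931 / (156e-6)^2
Step 3: dP = 22264.43 Pa
Step 4: Convert to kPa: dP = 22.26 kPa


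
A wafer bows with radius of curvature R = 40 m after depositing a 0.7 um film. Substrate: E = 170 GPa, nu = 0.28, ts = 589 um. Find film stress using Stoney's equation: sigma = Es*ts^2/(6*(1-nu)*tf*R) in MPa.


Step 1: Compute numerator: Es * ts^2 = 170 * 589^2 = 58976570 (GPa*um^2)
Step 2: Compute denominator (R in um): 6*(1-nu)*tf*R = 6*0.72*0.7*40e6 = 120960000.0 (um^2)
Step 3: sigma (GPa) = 58976570 / 120960000.0 = 4.87571e-01 GPa
Step 4: Convert to MPa (x1000): sigma = 487.6 MPa


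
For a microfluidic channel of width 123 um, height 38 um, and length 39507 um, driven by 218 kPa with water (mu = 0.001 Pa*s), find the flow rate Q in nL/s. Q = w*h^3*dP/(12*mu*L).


Step 1: Convert all dimensions to SI (meters).
w = 123e-6 m, h = 38e-6 m, L = 39507e-6 m, dP = 218e3 Pa
Step 2: Q = w * h^3 * dP / (12 * mu * L)
Q = 123e-6 * (38e-6)^3 * 218e3 / (12 * 0.001 * 39507e-6) = 3.10353821e-09 m^3/s
Step 3: Convert Q from m^3/s to nL/s (1 m^3 = 1e12 nL, so multiply by 1e12).
Q = 3103.538 nL/s


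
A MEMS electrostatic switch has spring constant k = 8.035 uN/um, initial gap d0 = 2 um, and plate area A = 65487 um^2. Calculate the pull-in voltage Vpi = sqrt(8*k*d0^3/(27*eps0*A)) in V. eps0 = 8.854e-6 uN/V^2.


Step 1: Compute numerator: 8 * k * d0^3 = 8 * 8.035 * 2^3 = 514.24
Step 2: Compute denominator: 27 * eps0 * A = 27 * 8.854e-6 * 65487 = 15.655191
Step 3: Vpi = sqrt(514.24 / 15.655191)
Vpi = 5.73 V


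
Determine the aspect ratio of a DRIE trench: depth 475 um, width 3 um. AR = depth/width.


Step 1: AR = depth / width
Step 2: AR = 475 / 3
AR = 158.3


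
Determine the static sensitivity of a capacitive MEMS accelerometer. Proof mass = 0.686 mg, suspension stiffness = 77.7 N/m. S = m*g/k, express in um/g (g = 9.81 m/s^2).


Step 1: Convert mass: m = 0.686 mg = 6.86e-07 kg
Step 2: S = m * g / k = 6.86e-07 * 9.81 / 77.7
Step 3: S = 8.66e-08 m/g
Step 4: Convert to um/g: S = 0.087 um/g


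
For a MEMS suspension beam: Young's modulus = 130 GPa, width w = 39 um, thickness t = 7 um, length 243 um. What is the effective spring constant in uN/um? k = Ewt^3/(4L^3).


Step 1: Convert E to consistent units (1 GPa = 1000 uN/um^2).
E = 130 GPa = 130000 uN/um^2
Step 2: Compute t^3 = 7^3 = 343
Step 3: Compute L^3 = 243^3 = 14348907
Step 4: k = 130000 * 39 * 343 / (4 * 14348907)
k = 30.2986 uN/um


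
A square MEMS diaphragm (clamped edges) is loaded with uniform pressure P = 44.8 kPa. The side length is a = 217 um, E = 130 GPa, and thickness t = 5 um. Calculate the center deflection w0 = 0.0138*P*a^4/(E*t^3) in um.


Step 1: Convert pressure to compatible units (E is in GPa, so P in GPa).
P = 44.8 kPa = 44.8e-6 GPa
Step 2: Compute numerator: 0.0138 * P * a^4.
a^4 = 217^4 = 2217373921
numerator = 0.0138 * 44.8e-6 * 2217373921 = 1.3709e+03
Step 3: Compute denominator: E * t^3 = 130 * 5^3 = 16250
Step 4: w0 = numerator / denominator = 1.3709e+03 / 16250 = 0.0844 um


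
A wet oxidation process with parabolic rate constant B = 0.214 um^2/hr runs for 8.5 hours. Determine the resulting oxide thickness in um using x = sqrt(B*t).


Step 1: Compute B*t = 0.214 * 8.5 = 1.819
Step 2: x = sqrt(1.819)
x = 1.349 um


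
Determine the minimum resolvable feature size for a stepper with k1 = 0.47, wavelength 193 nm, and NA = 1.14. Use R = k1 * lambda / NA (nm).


Step 1: Identify values: k1 = 0.47, lambda = 193 nm, NA = 1.14
Step 2: R = k1 * lambda / NA
R = 0.47 * 193 / 1.14
R = 79.6 nm
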